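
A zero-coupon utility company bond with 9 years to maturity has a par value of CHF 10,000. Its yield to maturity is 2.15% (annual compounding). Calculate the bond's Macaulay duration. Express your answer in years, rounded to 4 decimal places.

9.0000 years

A zero-coupon bond has a single cash flow at maturity, so its Macaulay duration equals its maturity: 9 years.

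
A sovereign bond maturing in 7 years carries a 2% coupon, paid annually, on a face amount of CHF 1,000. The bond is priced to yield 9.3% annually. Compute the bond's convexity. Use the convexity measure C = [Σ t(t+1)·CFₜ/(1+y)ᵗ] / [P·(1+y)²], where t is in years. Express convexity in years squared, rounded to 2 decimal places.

With y = 0.093:
  t   CF        PV=CF/(1+0.093)^t    t·PV        t(t+1)·PV
  1        20.00        18.2983        18.2983          36.5965
  2        20.00        16.7413        33.4826         100.4479
  3        20.00        15.3169        45.9506         183.8022
  4        20.00        14.0136        56.0544         280.2718
  5        20.00        12.8212        64.1061         384.6365
  6        20.00        11.7303        70.3818         492.6725
  7     1,020.00       547.3423     3,831.3963      30,651.1706
  Σ                    636.2639     4,119.6700      32,129.5980
P = 636.2639.
Convexity = Σ t(t+1)·PV / [P·(1+y)²] = 32,129.5980 / (636.2639 × 1.194649) = 42.26956.

42.27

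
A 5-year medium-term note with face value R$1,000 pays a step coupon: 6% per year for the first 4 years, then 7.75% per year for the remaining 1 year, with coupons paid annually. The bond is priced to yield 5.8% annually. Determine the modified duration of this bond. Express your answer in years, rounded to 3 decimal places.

Periodic yield y = 0.058. First find Macaulay duration:
  t   CF        PV=CF/(1+0.058)^t    t·PV
  1        60.00        56.7108        56.7108
  2        60.00        53.6019       107.2037
  3        60.00        50.6634       151.9902
  4        60.00        47.8860       191.5440
  5     1,077.50       812.8098     4,064.0491
  Σ                  1,021.6719     4,571.4978
P = 1,021.6719; Macaulay duration = 4,571.4978 / 1,021.6719 = 4.47453 years.
Modified duration = D_Mac / (1 + y) = 4.47453 / 1.058 = 4.22923 years.

4.229 years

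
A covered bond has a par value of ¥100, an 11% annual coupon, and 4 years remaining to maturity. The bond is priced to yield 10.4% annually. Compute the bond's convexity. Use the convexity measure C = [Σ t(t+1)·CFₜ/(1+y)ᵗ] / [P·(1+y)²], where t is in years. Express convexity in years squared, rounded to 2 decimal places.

With y = 0.104:
  t   CF        PV=CF/(1+0.104)^t    t·PV        t(t+1)·PV
  1        11.00         9.9638         9.9638          19.9275
  2        11.00         9.0252        18.0503          54.1509
  3        11.00         8.1750        24.5249          98.0995
  4       111.00        74.7217       298.8868       1,494.4338
  Σ                    101.8856       351.4257       1,666.6117
P = 101.8856.
Convexity = Σ t(t+1)·PV / [P·(1+y)²] = 1,666.6117 / (101.8856 × 1.218816) = 13.42096.

13.42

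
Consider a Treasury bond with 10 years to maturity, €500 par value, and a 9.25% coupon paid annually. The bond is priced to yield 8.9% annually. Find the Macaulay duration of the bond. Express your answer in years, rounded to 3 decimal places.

Periodic yield y = 0.089. Discount each cash flow and weight by its year:
  t   CF        PV=CF/(1+0.089)^t    t·PV
  1        46.25        42.4702        42.4702
  2        46.25        38.9992        77.9985
  3        46.25        35.8120       107.4359
  4        46.25        32.8852       131.5407
  5        46.25        30.1976       150.9880
  6        46.25        27.7297       166.3779
  7        46.25        25.4634       178.2439
  8        46.25        23.3824       187.0590
  9        46.25        21.4714       193.2428
  10      546.25       232.8695     2,328.6952
  Σ                    511.2805     3,564.0520
Price P = Σ PV = 511.2805.
Macaulay duration = Σ(t·PV) / P = 3,564.0520 / 511.2805 = 6.97084 years.

6.971 years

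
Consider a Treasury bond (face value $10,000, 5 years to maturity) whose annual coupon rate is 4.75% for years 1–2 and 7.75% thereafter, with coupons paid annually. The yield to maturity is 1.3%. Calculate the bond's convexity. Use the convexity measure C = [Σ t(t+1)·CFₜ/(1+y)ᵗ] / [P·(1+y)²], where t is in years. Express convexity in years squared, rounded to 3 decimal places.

With y = 0.013:
  t   CF        PV=CF/(1+0.013)^t    t·PV        t(t+1)·PV
  1       475.00       468.9042       468.9042         937.8085
  2       475.00       462.8867       925.7734       2,777.3203
  3       775.00       745.5441     2,236.6324       8,946.5298
  4       775.00       735.9765     2,943.9058      14,719.5291
  5    10,775.00    10,101.1321    50,505.6607     303,033.9639
  Σ                 12,514.4437    57,080.8766     330,415.1516
P = 12,514.4437.
Convexity = Σ t(t+1)·PV / [P·(1+y)²] = 330,415.1516 / (12,514.4437 × 1.026169) = 25.72939.

25.729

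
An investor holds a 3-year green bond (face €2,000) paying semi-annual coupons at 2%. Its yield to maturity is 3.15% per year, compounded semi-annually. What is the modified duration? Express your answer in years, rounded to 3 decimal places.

Periodic yield y = 0.01575. First find Macaulay duration:
  t   CF        PV=CF/(1+0.01575)^t    t·PV
  1        20.00        19.6899        19.6899
  2        20.00        19.3846        38.7692
  3        20.00        19.0840        57.2520
  4        20.00        18.7881        75.1524
  5        20.00        18.4968        92.4838
  6     2,020.00     1,839.2060    11,035.2362
  Σ                  1,934.6494    11,318.5835
P = 1,934.6494; Macaulay duration = 11,318.5835 / 1,934.6494 = 5.85046 half-year periods = 2.92523 years.
Modified duration = D_Mac / (1 + y) = 2.92523 / 1.01575 = 2.87987 years.

2.880 years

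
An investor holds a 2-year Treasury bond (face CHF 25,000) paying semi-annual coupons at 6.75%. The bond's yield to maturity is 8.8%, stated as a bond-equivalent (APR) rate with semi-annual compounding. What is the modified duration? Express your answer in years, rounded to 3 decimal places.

1.822 years

Periodic yield y = 0.044. First find Macaulay duration:
  t   CF        PV=CF/(1+0.044)^t    t·PV
  1       843.75       808.1897       808.1897
  2       843.75       774.1280     1,548.2560
  3       843.75       741.5019     2,224.5058
  4    25,843.75    21,754.7219    87,018.8877
  Σ                 24,078.5415    91,599.8392
P = 24,078.5415; Macaulay duration = 91,599.8392 / 24,078.5415 = 3.80421 half-year periods = 1.90211 years.
Modified duration = D_Mac / (1 + y) = 1.90211 / 1.044 = 1.82194 years.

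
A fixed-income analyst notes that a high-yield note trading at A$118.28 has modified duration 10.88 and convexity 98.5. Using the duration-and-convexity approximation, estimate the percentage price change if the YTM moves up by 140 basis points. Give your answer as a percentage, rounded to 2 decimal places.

-14.27%

Duration effect: -D_mod·Δy = -10.88 × (+0.014) = -0.152320
Convexity effect: ½·C·(Δy)² = 0.5 × 98.5 × (0.014)² = +0.0096530
ΔP/P ≈ -0.152320 + 0.0096530 = -0.142667
= -14.2667%.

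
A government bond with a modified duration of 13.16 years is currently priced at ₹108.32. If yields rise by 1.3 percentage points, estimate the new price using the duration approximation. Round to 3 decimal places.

Duration approximation: ΔP/P ≈ -D_mod · Δy = -13.16 × (+0.013) = -0.171080.
New price ≈ 108.32 × (1 - 0.171080) = 89.7886144.

₹89.789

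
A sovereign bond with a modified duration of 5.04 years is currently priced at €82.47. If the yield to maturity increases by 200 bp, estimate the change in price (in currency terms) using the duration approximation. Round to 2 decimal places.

Duration approximation: ΔP/P ≈ -D_mod · Δy = -5.04 × (+0.02) = -0.100800.
ΔP ≈ 82.47 × (-0.100800) = -8.312976.

-€8.31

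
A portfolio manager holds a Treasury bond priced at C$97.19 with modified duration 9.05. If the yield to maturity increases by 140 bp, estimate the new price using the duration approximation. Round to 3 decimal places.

Duration approximation: ΔP/P ≈ -D_mod · Δy = -9.05 × (+0.014) = -0.126700.
New price ≈ 97.19 × (1 - 0.126700) = 84.876027.

C$84.876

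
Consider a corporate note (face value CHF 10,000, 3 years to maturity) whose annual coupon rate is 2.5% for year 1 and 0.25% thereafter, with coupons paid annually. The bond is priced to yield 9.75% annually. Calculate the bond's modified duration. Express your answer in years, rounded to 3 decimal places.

2.678 years

Periodic yield y = 0.0975. First find Macaulay duration:
  t   CF        PV=CF/(1+0.0975)^t    t·PV
  1       250.00       227.7904       227.7904
  2        25.00        20.7554        41.5108
  3    10,025.00     7,583.5193    22,750.5578
  Σ                  7,832.0651    23,019.8590
P = 7,832.0651; Macaulay duration = 23,019.8590 / 7,832.0651 = 2.93918 years.
Modified duration = D_Mac / (1 + y) = 2.93918 / 1.0975 = 2.67807 years.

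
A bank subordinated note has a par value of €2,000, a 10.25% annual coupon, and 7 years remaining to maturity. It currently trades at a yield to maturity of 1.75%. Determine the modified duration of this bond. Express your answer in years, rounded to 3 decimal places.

5.581 years

Periodic yield y = 0.0175. First find Macaulay duration:
  t   CF        PV=CF/(1+0.0175)^t    t·PV
  1       205.00       201.4742       201.4742
  2       205.00       198.0090       396.0181
  3       205.00       194.6035       583.8104
  4       205.00       191.2565       765.0260
  5       205.00       187.9671       939.8353
  6       205.00       184.7342     1,108.4053
  7     2,205.00     1,952.8445    13,669.9117
  Σ                  3,110.8890    17,664.4811
P = 3,110.8890; Macaulay duration = 17,664.4811 / 3,110.8890 = 5.67827 years.
Modified duration = D_Mac / (1 + y) = 5.67827 / 1.0175 = 5.58061 years.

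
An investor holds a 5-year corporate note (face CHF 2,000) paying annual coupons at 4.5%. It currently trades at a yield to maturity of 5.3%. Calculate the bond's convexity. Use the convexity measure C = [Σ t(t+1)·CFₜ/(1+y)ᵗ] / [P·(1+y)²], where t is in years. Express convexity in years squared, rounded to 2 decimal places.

24.04

With y = 0.053:
  t   CF        PV=CF/(1+0.053)^t    t·PV        t(t+1)·PV
  1        90.00        85.4701        85.4701         170.9402
  2        90.00        81.1682       162.3363         487.0090
  3        90.00        77.0828       231.2484         924.9934
  4        90.00        73.2030       292.8121       1,464.0605
  5     2,090.00     1,614.3750     8,071.8751      48,431.2507
  Σ                  1,931.2991     8,843.7420      51,478.2539
P = 1,931.2991.
Convexity = Σ t(t+1)·PV / [P·(1+y)²] = 51,478.2539 / (1,931.2991 × 1.108809) = 24.03906.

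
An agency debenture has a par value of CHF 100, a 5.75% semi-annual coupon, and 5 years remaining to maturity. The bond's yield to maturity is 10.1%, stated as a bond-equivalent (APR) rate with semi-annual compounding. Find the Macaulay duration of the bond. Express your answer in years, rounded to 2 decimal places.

Periodic yield y = 0.0505. Discount each cash flow and weight by its period:
  t   CF        PV=CF/(1+0.0505)^t    t·PV
  1        2.875         2.7368         2.7368
  2        2.875         2.6052         5.2105
  3        2.875         2.4800         7.4400
  4        2.875         2.3608         9.4431
  5        2.875         2.2473        11.2364
  6        2.875         2.1392        12.8355
  7        2.875         2.0364        14.2549
  8        2.875         1.9385        15.5081
  9        2.875         1.8453        16.6079
  10     102.875        62.8564       628.5637
  Σ                     83.2459       723.8368
Price P = Σ PV = 83.2459.
Macaulay duration = Σ(t·PV) / P = 723.8368 / 83.2459 = 8.69516 half-year periods.
In years: 8.69516 / 2 = 4.34758 years.

4.35 years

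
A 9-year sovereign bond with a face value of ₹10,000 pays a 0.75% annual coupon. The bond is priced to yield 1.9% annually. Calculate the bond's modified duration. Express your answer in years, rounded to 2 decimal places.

8.56 years

Periodic yield y = 0.019. First find Macaulay duration:
  t   CF        PV=CF/(1+0.019)^t    t·PV
  1        75.00        73.6016        73.6016
  2        75.00        72.2292       144.4584
  3        75.00        70.8824       212.6473
  4        75.00        69.5608       278.2432
  5        75.00        68.2638       341.3189
  6        75.00        66.9910       401.9457
  7        75.00        65.7419       460.1930
  8        75.00        64.5161       516.1284
  9    10,075.00     8,505.0603    76,545.5430
  Σ                  9,056.8470    78,974.0796
P = 9,056.8470; Macaulay duration = 78,974.0796 / 9,056.8470 = 8.71982 years.
Modified duration = D_Mac / (1 + y) = 8.71982 / 1.019 = 8.55723 years.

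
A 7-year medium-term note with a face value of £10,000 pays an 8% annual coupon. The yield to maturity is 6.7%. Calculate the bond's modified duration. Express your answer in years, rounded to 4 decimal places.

5.3179 years

Periodic yield y = 0.067. First find Macaulay duration:
  t   CF        PV=CF/(1+0.067)^t    t·PV
  1       800.00       749.7657       749.7657
  2       800.00       702.6858     1,405.3715
  3       800.00       658.5621     1,975.6863
  4       800.00       617.2091     2,468.8363
  5       800.00       578.4527     2,892.2637
  6       800.00       542.1300     3,252.7802
  7    10,800.00     6,859.1898    48,014.3285
  Σ                 10,707.9952    60,759.0323
P = 10,707.9952; Macaulay duration = 60,759.0323 / 10,707.9952 = 5.67417 years.
Modified duration = D_Mac / (1 + y) = 5.67417 / 1.067 = 5.31788 years.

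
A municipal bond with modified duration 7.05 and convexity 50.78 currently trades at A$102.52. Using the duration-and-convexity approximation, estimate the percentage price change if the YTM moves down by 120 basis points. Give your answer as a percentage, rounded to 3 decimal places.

Duration effect: -D_mod·Δy = -7.05 × (-0.012) = +0.084600
Convexity effect: ½·C·(Δy)² = 0.5 × 50.78 × (-0.012)² = +0.00365616
ΔP/P ≈ +0.084600 + 0.00365616 = +0.08825616
= +8.825616%.

+8.826%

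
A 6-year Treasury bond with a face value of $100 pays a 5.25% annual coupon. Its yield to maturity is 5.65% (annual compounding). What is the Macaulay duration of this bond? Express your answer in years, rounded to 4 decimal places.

5.2916 years

Periodic yield y = 0.0565. Discount each cash flow and weight by its year:
  t   CF        PV=CF/(1+0.0565)^t    t·PV
  1         5.25         4.9692         4.9692
  2         5.25         4.7035         9.4070
  3         5.25         4.4520        13.3559
  4         5.25         4.2139        16.8555
  5         5.25         3.9885        19.9426
  6       105.25        75.6842       454.1051
  Σ                     98.0113       518.6352
Price P = Σ PV = 98.0113.
Macaulay duration = Σ(t·PV) / P = 518.6352 / 98.0113 = 5.29159 years.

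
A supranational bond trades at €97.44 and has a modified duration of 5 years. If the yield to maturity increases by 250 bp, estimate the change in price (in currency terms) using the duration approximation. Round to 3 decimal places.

-€12.180

Duration approximation: ΔP/P ≈ -D_mod · Δy = -5 × (+0.025) = -0.125000.
ΔP ≈ 97.44 × (-0.125000) = -12.18000.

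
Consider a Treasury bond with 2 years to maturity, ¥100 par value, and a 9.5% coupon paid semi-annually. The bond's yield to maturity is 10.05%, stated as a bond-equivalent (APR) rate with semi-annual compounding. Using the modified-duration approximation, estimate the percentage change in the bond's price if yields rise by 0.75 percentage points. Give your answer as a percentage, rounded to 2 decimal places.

Periodic yield y = 0.05025. Modified duration first:
  t   CF        PV=CF/(1+0.05025)^t    t·PV
  1         4.75         4.5227         4.5227
  2         4.75         4.3063         8.6127
  3         4.75         4.1003        12.3009
  4       104.75        86.0961       344.3842
  Σ                     99.0254       369.8205
P = 99.0254; D_Mac = 3.73460 half-year periods = 1.86730 yrs; D_mod = 1.86730/(1+0.05025) = 1.77796 yrs.
ΔP/P ≈ -D_mod · Δy = -1.77796 × (+0.0075) = -0.013335 = -1.3335%.

-1.33%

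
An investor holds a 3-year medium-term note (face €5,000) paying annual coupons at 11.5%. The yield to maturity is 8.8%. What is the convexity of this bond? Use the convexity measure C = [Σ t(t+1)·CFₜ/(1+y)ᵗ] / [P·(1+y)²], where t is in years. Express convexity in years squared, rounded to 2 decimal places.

8.84

With y = 0.088:
  t   CF        PV=CF/(1+0.088)^t    t·PV        t(t+1)·PV
  1       575.00       528.4926       528.4926       1,056.9853
  2       575.00       485.7469       971.4938       2,914.4815
  3     5,575.00     4,328.7070    12,986.1209      51,944.4834
  Σ                  5,342.9465    14,486.1073      55,915.9502
P = 5,342.9465.
Convexity = Σ t(t+1)·PV / [P·(1+y)²] = 55,915.9502 / (5,342.9465 × 1.183744) = 8.84091.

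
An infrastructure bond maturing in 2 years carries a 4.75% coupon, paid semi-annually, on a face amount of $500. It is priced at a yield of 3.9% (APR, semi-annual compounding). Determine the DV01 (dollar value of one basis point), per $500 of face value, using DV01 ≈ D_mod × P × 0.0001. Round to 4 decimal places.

Periodic yield y = 0.0195.
  t   CF        PV=CF/(1+0.0195)^t    t·PV
  1       11.875        11.6479        11.6479
  2       11.875        11.4251        22.8502
  3       11.875        11.2065        33.6196
  4      511.875       473.8218     1,895.2870
  Σ                    508.1013     1,963.4047
P = 508.1013; D_Mac = 3.86420 half-year periods = 1.93210 yrs; D_mod = 1.89514 yrs.
DV01 ≈ 1.89514 × 508.1013 × 0.0001 = 0.096293.

$0.0963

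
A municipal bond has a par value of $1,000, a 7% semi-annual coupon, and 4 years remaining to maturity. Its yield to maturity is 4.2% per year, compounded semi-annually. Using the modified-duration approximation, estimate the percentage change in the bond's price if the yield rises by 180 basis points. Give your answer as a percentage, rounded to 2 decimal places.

Periodic yield y = 0.021. Modified duration first:
  t   CF        PV=CF/(1+0.021)^t    t·PV
  1        35.00        34.2801        34.2801
  2        35.00        33.5750        67.1501
  3        35.00        32.8845        98.6534
  4        35.00        32.2081       128.8324
  5        35.00        31.5456       157.7282
  6        35.00        30.8968       185.3808
  7        35.00        30.2613       211.8292
  8     1,035.00       876.4647     7,011.7173
  Σ                  1,102.1162     7,895.5716
P = 1,102.1162; D_Mac = 7.16401 half-year periods = 3.58201 yrs; D_mod = 3.58201/(1+0.021) = 3.50833 yrs.
ΔP/P ≈ -D_mod · Δy = -3.50833 × (+0.018) = -0.063150 = -6.3150%.

-6.31%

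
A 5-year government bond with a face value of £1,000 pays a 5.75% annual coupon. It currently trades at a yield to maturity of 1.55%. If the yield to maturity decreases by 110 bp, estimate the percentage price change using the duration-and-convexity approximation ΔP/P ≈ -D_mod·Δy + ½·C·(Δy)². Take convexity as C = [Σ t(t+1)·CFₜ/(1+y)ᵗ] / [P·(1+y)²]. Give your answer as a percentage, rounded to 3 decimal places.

With y = 0.0155:
  t   CF        PV=CF/(1+0.0155)^t    t·PV        t(t+1)·PV
  1        57.50        56.6224        56.6224         113.2447
  2        57.50        55.7581       111.5162         334.5486
  3        57.50        54.9070       164.7211         658.8845
  4        57.50        54.0690       216.2759       1,081.3795
  5     1,057.50       979.2210     4,896.1052      29,376.6313
  Σ                  1,200.5775     5,445.2408      31,564.6886
P = 1,200.5775; D_Mac = 4.53552 yrs; D_mod = 4.46629 yrs; C = 25.49479.
Duration effect: -4.46629 × (-0.011) = +0.049129
Convexity effect: 0.5 × 25.49479 × (-0.011)² = +0.0015424
ΔP/P ≈ +0.049129 + 0.0015424 = +0.050672 = +5.0672%.

+5.067%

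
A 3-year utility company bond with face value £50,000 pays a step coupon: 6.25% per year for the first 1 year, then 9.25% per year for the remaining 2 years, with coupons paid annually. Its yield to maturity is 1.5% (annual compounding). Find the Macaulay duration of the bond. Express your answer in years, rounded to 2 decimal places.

Periodic yield y = 0.015. Discount each cash flow and weight by its year:
  t   CF        PV=CF/(1+0.015)^t    t·PV
  1     3,125.00     3,078.8177     3,078.8177
  2     4,625.00     4,489.3106     8,978.6212
  3    54,625.00    52,238.8158   156,716.4473
  Σ                 59,806.9441   168,773.8863
Price P = Σ PV = 59,806.9441.
Macaulay duration = Σ(t·PV) / P = 168,773.8863 / 59,806.9441 = 2.82198 years.

2.82 years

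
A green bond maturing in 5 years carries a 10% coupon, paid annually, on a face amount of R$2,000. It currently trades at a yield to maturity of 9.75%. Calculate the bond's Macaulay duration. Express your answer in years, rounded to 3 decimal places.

Periodic yield y = 0.0975. Discount each cash flow and weight by its year:
  t   CF        PV=CF/(1+0.0975)^t    t·PV
  1       200.00       182.2323       182.2323
  2       200.00       166.0431       332.0863
  3       200.00       151.2922       453.8765
  4       200.00       137.8516       551.4065
  5     2,200.00     1,381.6563     6,908.2817
  Σ                  2,019.0756     8,427.8833
Price P = Σ PV = 2,019.0756.
Macaulay duration = Σ(t·PV) / P = 8,427.8833 / 2,019.0756 = 4.17413 years.

4.174 years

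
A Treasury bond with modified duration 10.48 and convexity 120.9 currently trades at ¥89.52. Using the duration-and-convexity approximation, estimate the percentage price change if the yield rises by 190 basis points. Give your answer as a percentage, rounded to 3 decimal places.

-17.730%

Duration effect: -D_mod·Δy = -10.48 × (+0.019) = -0.199120
Convexity effect: ½·C·(Δy)² = 0.5 × 120.9 × (0.019)² = +0.02182245
ΔP/P ≈ -0.199120 + 0.02182245 = -0.17729755
= -17.729755%.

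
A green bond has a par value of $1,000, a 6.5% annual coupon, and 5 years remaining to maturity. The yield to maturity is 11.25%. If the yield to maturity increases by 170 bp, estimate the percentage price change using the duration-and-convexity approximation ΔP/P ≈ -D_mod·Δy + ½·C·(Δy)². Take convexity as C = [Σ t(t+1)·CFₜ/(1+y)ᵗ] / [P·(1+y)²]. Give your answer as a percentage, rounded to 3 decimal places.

-6.372%

With y = 0.1125:
  t   CF        PV=CF/(1+0.1125)^t    t·PV        t(t+1)·PV
  1        65.00        58.4270        58.4270         116.8539
  2        65.00        52.5186       105.0372         315.1117
  3        65.00        47.2077       141.6232         566.4930
  4        65.00        42.4339       169.7357         848.6786
  5     1,065.00       624.9561     3,124.7805      18,748.6829
  Σ                    825.5434     3,599.6037      20,595.8202
P = 825.5434; D_Mac = 4.36028 yrs; D_mod = 3.91936 yrs; C = 20.15762.
Duration effect: -3.91936 × (+0.017) = -0.066629
Convexity effect: 0.5 × 20.15762 × (0.017)² = +0.0029128
ΔP/P ≈ -0.066629 + 0.0029128 = -0.063716 = -6.3716%.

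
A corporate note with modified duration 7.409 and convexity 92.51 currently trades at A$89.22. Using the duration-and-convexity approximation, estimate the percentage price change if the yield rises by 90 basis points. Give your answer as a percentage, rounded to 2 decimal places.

-6.29%

Duration effect: -D_mod·Δy = -7.409 × (+0.009) = -0.066681
Convexity effect: ½·C·(Δy)² = 0.5 × 92.51 × (0.009)² = +0.003746655
ΔP/P ≈ -0.066681 + 0.003746655 = -0.062934345
= -6.2934345%.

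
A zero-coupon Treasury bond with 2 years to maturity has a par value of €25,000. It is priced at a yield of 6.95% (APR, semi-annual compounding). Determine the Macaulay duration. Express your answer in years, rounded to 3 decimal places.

2.000 years

A zero-coupon bond has a single cash flow at maturity, so its Macaulay duration equals its maturity: 2 years.
(Equivalently: 4 semi-annual periods ÷ 2 = 2 years.)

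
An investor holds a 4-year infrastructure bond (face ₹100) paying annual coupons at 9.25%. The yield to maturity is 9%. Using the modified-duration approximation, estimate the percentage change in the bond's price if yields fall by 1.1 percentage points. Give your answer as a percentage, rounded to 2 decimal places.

+3.55%

Periodic yield y = 0.09. Modified duration first:
  t   CF        PV=CF/(1+0.09)^t    t·PV
  1         9.25         8.4862         8.4862
  2         9.25         7.7855        15.5711
  3         9.25         7.1427        21.4281
  4       109.25        77.3955       309.5818
  Σ                    100.8099       355.0672
P = 100.8099; D_Mac = 3.52215 yrs; D_mod = 3.52215/(1+0.09) = 3.23133 yrs.
ΔP/P ≈ -D_mod · Δy = -3.23133 × (-0.011) = +0.035545 = +3.5545%.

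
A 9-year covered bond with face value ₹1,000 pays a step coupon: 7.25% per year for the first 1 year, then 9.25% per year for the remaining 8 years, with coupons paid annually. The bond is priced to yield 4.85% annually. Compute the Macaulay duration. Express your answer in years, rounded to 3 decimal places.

6.914 years

Periodic yield y = 0.0485. Discount each cash flow and weight by its year:
  t   CF        PV=CF/(1+0.0485)^t    t·PV
  1        72.50        69.1464        69.1464
  2        92.50        84.1405       168.2809
  3        92.50        80.2484       240.7452
  4        92.50        76.5364       306.1456
  5        92.50        72.9961       364.9804
  6        92.50        69.6195       417.7172
  7        92.50        66.3992       464.7942
  8        92.50        63.3278       506.6222
  9     1,092.50       713.3547     6,420.1924
  Σ                  1,295.7689     8,958.6246
Price P = Σ PV = 1,295.7689.
Macaulay duration = Σ(t·PV) / P = 8,958.6246 / 1,295.7689 = 6.91375 years.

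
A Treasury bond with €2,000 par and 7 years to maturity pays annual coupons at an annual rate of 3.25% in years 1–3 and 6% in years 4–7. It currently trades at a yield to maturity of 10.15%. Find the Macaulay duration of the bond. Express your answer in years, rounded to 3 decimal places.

6.127 years

Periodic yield y = 0.1015. Discount each cash flow and weight by its year:
  t   CF        PV=CF/(1+0.1015)^t    t·PV
  1        65.00        59.0104        59.0104
  2        65.00        53.5728       107.1456
  3        65.00        48.6362       145.9087
  4       120.00        81.5161       326.0643
  5       120.00        74.0046       370.0230
  6       120.00        67.1853       403.1118
  7     2,120.00     1,077.5672     7,542.9702
  Σ                  1,461.4926     8,954.2340
Price P = Σ PV = 1,461.4926.
Macaulay duration = Σ(t·PV) / P = 8,954.2340 / 1,461.4926 = 6.12677 years.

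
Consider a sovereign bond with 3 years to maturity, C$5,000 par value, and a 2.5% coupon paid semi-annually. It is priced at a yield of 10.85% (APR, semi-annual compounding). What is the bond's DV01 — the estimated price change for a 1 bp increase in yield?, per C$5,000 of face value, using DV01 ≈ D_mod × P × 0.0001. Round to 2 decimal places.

C$1.09

Periodic yield y = 0.05425.
  t   CF        PV=CF/(1+0.05425)^t    t·PV
  1        62.50        59.2839        59.2839
  2        62.50        56.2332       112.4664
  3        62.50        53.3395       160.0186
  4        62.50        50.5948       202.3791
  5        62.50        47.9912       239.9562
  6     5,062.50     3,687.2567    22,123.5404
  Σ                  3,954.6993    22,897.6445
P = 3,954.6993; D_Mac = 5.78998 half-year periods = 2.89499 yrs; D_mod = 2.74602 yrs.
DV01 ≈ 2.74602 × 3,954.6993 × 0.0001 = 1.085968.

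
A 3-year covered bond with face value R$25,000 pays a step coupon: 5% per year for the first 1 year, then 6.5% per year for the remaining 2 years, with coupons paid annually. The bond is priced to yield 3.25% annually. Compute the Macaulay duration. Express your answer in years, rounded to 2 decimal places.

2.85 years

Periodic yield y = 0.0325. Discount each cash flow and weight by its year:
  t   CF        PV=CF/(1+0.0325)^t    t·PV
  1     1,250.00     1,210.6538     1,210.6538
  2     1,625.00     1,524.3098     3,048.6196
  3    26,625.00    24,189.0847    72,567.2541
  Σ                 26,924.0483    76,826.5275
Price P = Σ PV = 26,924.0483.
Macaulay duration = Σ(t·PV) / P = 76,826.5275 / 26,924.0483 = 2.85345 years.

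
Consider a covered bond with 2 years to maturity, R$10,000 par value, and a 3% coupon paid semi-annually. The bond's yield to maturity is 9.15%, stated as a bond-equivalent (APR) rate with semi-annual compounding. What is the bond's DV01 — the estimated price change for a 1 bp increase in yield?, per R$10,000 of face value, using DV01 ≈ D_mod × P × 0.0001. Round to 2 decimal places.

Periodic yield y = 0.04575.
  t   CF        PV=CF/(1+0.04575)^t    t·PV
  1       150.00       143.4377       143.4377
  2       150.00       137.1625       274.3251
  3       150.00       131.1619       393.4856
  4    10,150.00     8,487.0068    33,948.0271
  Σ                  8,898.7689    34,759.2756
P = 8,898.7689; D_Mac = 3.90608 half-year periods = 1.95304 yrs; D_mod = 1.86760 yrs.
DV01 ≈ 1.86760 × 8,898.7689 × 0.0001 = 1.661930.

R$1.66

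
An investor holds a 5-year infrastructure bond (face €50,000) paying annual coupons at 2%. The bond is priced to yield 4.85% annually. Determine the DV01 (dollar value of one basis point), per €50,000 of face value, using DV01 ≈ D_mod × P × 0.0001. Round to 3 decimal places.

€20.021

Periodic yield y = 0.0485.
  t   CF        PV=CF/(1+0.0485)^t    t·PV
  1     1,000.00       953.7434       953.7434
  2     1,000.00       909.6266     1,819.2531
  3     1,000.00       867.5504     2,602.6511
  4     1,000.00       827.4205     3,309.6819
  5    51,000.00    40,246.4892   201,232.4461
  Σ                 43,804.8301   209,917.7757
P = 43,804.8301; D_Mac = 4.79211 yrs; D_mod = 4.57045 yrs.
DV01 ≈ 4.57045 × 43,804.8301 × 0.0001 = 20.020770.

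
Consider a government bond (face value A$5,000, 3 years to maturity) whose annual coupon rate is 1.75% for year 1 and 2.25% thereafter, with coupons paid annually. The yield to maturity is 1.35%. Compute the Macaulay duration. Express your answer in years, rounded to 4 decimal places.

Periodic yield y = 0.0135. Discount each cash flow and weight by its year:
  t   CF        PV=CF/(1+0.0135)^t    t·PV
  1        87.50        86.3345        86.3345
  2       112.50       109.5229       219.0458
  3     5,112.50     4,910.9110    14,732.7329
  Σ                  5,106.7684    15,038.1133
Price P = Σ PV = 5,106.7684.
Macaulay duration = Σ(t·PV) / P = 15,038.1133 / 5,106.7684 = 2.94474 years.

2.9447 years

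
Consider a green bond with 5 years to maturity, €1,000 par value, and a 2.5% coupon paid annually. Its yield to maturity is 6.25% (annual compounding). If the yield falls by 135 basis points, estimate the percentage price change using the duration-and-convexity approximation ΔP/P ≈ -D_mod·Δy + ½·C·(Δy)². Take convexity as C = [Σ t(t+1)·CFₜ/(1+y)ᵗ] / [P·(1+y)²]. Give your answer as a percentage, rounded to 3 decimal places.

With y = 0.0625:
  t   CF        PV=CF/(1+0.0625)^t    t·PV        t(t+1)·PV
  1        25.00        23.5294        23.5294          47.0588
  2        25.00        22.1453        44.2907         132.8720
  3        25.00        20.8427        62.5280         250.1119
  4        25.00        19.6166        78.4665         392.3325
  5     1,025.00       756.9709     3,784.8544      22,709.1263
  Σ                    843.1049     3,993.6689      23,531.5016
P = 843.1049; D_Mac = 4.73686 yrs; D_mod = 4.45822 yrs; C = 24.72351.
Duration effect: -4.45822 × (-0.0135) = +0.060186
Convexity effect: 0.5 × 24.72351 × (-0.0135)² = +0.0022529
ΔP/P ≈ +0.060186 + 0.0022529 = +0.062439 = +6.2439%.

+6.244%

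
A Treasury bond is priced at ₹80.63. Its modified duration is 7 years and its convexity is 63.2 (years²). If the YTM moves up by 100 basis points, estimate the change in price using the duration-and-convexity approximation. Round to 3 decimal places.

-₹5.389

Duration effect: -D_mod·Δy = -7 × (+0.01) = -0.070000
Convexity effect: ½·C·(Δy)² = 0.5 × 63.2 × (0.01)² = +0.0031600
ΔP/P ≈ -0.070000 + 0.0031600 = -0.066840
ΔP ≈ 80.63 × (-0.066840) = -5.3893092.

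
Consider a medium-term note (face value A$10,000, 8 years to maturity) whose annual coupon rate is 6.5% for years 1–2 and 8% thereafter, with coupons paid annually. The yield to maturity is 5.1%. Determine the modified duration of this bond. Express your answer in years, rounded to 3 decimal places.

Periodic yield y = 0.051. First find Macaulay duration:
  t   CF        PV=CF/(1+0.051)^t    t·PV
  1       650.00       618.4586       618.4586
  2       650.00       588.4478     1,176.8955
  3       800.00       689.0993     2,067.2980
  4       800.00       655.6607     2,622.6426
  5       800.00       623.8446     3,119.2229
  6       800.00       593.5724     3,561.4343
  7       800.00       564.7692     3,953.3841
  8    10,800.00     7,254.4088    58,035.2707
  Σ                 11,588.2614    75,154.6069
P = 11,588.2614; Macaulay duration = 75,154.6069 / 11,588.2614 = 6.48541 years.
Modified duration = D_Mac / (1 + y) = 6.48541 / 1.051 = 6.17070 years.

6.171 years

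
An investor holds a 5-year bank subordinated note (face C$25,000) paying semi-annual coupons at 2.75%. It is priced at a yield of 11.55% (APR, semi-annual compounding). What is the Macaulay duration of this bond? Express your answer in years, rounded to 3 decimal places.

Periodic yield y = 0.05775. Discount each cash flow and weight by its period:
  t   CF        PV=CF/(1+0.05775)^t    t·PV
  1       343.75       324.9823       324.9823
  2       343.75       307.2392       614.4784
  3       343.75       290.4649       871.3946
  4       343.75       274.6063     1,098.4254
  5       343.75       259.6137     1,298.0683
  6       343.75       245.4395     1,472.6372
  7       343.75       232.0393     1,624.2748
  8       343.75       219.3706     1,754.9648
  9       343.75       207.3936     1,866.5426
  10   25,343.75    14,455.7469   144,557.4690
  Σ                 16,816.8963   155,483.2374
Price P = Σ PV = 16,816.8963.
Macaulay duration = Σ(t·PV) / P = 155,483.2374 / 16,816.8963 = 9.24566 half-year periods.
In years: 9.24566 / 2 = 4.62283 years.

4.623 years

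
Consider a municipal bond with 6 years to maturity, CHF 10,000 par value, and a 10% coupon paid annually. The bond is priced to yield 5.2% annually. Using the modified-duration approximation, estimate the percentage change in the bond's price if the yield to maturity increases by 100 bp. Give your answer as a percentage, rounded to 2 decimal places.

-4.68%

Periodic yield y = 0.052. Modified duration first:
  t   CF        PV=CF/(1+0.052)^t    t·PV
  1     1,000.00       950.5703       950.5703
  2     1,000.00       903.5840     1,807.1680
  3     1,000.00       858.9201     2,576.7604
  4     1,000.00       816.4640     3,265.8560
  5     1,000.00       776.1065     3,880.5323
  6    11,000.00     8,115.1817    48,691.0900
  Σ                 12,420.8266    61,171.9770
P = 12,420.8266; D_Mac = 4.92495 yrs; D_mod = 4.92495/(1+0.052) = 4.68151 yrs.
ΔP/P ≈ -D_mod · Δy = -4.68151 × (+0.01) = -0.046815 = -4.6815%.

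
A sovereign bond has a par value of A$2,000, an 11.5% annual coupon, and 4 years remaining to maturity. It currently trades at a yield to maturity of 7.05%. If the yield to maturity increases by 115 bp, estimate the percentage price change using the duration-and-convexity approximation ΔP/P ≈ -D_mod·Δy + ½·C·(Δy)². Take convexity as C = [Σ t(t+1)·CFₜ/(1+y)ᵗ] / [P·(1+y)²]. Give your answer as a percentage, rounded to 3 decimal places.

With y = 0.0705:
  t   CF        PV=CF/(1+0.0705)^t    t·PV        t(t+1)·PV
  1       230.00       214.8529       214.8529         429.7057
  2       230.00       200.7033       401.4066       1,204.2197
  3       230.00       187.4856       562.4567       2,249.8267
  4     2,230.00     1,698.0801     6,792.3205      33,961.6023
  Σ                  2,301.1218     7,971.0366      37,845.3545
P = 2,301.1218; D_Mac = 3.46398 yrs; D_mod = 3.23585 yrs; C = 14.35158.
Duration effect: -3.23585 × (+0.0115) = -0.037212
Convexity effect: 0.5 × 14.35158 × (0.0115)² = +0.0009490
ΔP/P ≈ -0.037212 + 0.0009490 = -0.036263 = -3.6263%.

-3.626%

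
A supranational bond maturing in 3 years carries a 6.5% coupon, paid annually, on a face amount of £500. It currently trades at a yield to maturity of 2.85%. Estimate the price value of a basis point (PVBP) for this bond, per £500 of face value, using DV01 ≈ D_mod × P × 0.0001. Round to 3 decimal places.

Periodic yield y = 0.0285.
  t   CF        PV=CF/(1+0.0285)^t    t·PV
  1        32.50        31.5994        31.5994
  2        32.50        30.7238        61.4476
  3       532.50       489.4482     1,468.3446
  Σ                    551.7714     1,561.3916
P = 551.7714; D_Mac = 2.82978 yrs; D_mod = 2.75137 yrs.
DV01 ≈ 2.75137 × 551.7714 × 0.0001 = 0.151812.

£0.152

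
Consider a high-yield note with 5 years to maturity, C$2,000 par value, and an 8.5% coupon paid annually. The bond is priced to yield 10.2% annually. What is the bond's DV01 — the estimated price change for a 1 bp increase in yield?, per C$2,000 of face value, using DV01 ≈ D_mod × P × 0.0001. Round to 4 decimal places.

C$0.7216

Periodic yield y = 0.102.
  t   CF        PV=CF/(1+0.102)^t    t·PV
  1       170.00       154.2650       154.2650
  2       170.00       139.9864       279.9727
  3       170.00       127.0294       381.0881
  4       170.00       115.2717       461.0866
  5     2,170.00     1,335.2167     6,676.0836
  Σ                  1,871.7691     7,952.4960
P = 1,871.7691; D_Mac = 4.24865 yrs; D_mod = 3.85540 yrs.
DV01 ≈ 3.85540 × 1,871.7691 × 0.0001 = 0.721642.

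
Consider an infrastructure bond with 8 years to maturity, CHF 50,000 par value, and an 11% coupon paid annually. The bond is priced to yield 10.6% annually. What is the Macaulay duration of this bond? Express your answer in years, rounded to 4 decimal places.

Periodic yield y = 0.106. Discount each cash flow and weight by its year:
  t   CF        PV=CF/(1+0.106)^t    t·PV
  1     5,500.00     4,972.8752     4,972.8752
  2     5,500.00     4,496.2705     8,992.5411
  3     5,500.00     4,065.3441    12,196.0322
  4     5,500.00     3,675.7180    14,702.8719
  5     5,500.00     3,323.4340    16,617.1699
  6     5,500.00     3,004.9132    18,029.4790
  7     5,500.00     2,716.9197    19,018.4378
  8    55,500.00    24,788.5982   198,308.7853
  Σ                 51,044.0728   292,838.1924
Price P = Σ PV = 51,044.0728.
Macaulay duration = Σ(t·PV) / P = 292,838.1924 / 51,044.0728 = 5.73697 years.

5.7370 years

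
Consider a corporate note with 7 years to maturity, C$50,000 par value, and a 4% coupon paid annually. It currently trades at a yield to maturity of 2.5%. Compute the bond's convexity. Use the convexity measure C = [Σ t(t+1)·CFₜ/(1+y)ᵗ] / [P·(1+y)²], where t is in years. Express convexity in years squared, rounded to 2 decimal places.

With y = 0.025:
  t   CF        PV=CF/(1+0.025)^t    t·PV        t(t+1)·PV
  1     2,000.00     1,951.2195     1,951.2195       3,902.4390
  2     2,000.00     1,903.6288     3,807.2576      11,421.7728
  3     2,000.00     1,857.1988     5,571.5965      22,286.3859
  4     2,000.00     1,811.9013     7,247.6052      36,238.0258
  5     2,000.00     1,767.7086     8,838.5429      53,031.2573
  6     2,000.00     1,724.5937    10,347.5624      72,432.9367
  7    52,000.00    43,745.7922   306,220.5456   2,449,764.3646
  Σ                 54,762.0429   343,984.3296   2,649,077.1820
P = 54,762.0429.
Convexity = Σ t(t+1)·PV / [P·(1+y)²] = 2,649,077.1820 / (54,762.0429 × 1.050625) = 46.04338.

46.04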